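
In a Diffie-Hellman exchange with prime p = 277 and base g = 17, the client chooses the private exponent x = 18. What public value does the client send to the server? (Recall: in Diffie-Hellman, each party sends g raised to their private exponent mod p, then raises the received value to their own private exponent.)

247

Public value = 17^18 (mod 277).
17^1 ≡ 17 (mod 277)
17^2 = (17^1)^2 ≡ 17^2 = 289 ≡ 12 (mod 277)
17^4 = (17^2)^2 ≡ 12^2 = 144 ≡ 144 (mod 277)
17^8 = (17^4)^2 ≡ 144^2 = 20736 ≡ 238 (mod 277)
17^16 = (17^8)^2 ≡ 238^2 = 56644 ≡ 136 (mod 277)
17^18 = 17^16 · 17^2 ≡ 136 · 12 ≡ 247 (mod 277).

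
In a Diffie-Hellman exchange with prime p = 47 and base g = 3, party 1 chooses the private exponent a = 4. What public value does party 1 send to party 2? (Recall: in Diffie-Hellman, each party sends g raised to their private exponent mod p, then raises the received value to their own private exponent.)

34

Public value = 3^4 (mod 47).
3^1 ≡ 3 (mod 47)
3^2 = (3^1)^2 ≡ 3^2 = 9 ≡ 9 (mod 47)
3^4 = (3^2)^2 ≡ 9^2 = 81 ≡ 34 (mod 47)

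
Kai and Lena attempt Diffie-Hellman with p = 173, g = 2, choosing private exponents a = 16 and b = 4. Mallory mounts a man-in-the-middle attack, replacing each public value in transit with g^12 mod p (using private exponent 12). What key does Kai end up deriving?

23

Kai receives Mallory's public value M = 2^12 mod 173 instead of the honest one.
2^1 ≡ 2 (mod 173)
2^2 = (2^1)^2 ≡ 2^2 = 4 ≡ 4 (mod 173)
2^4 = (2^2)^2 ≡ 4^2 = 16 ≡ 16 (mod 173)
2^8 = (2^4)^2 ≡ 16^2 = 256 ≡ 83 (mod 173)
2^12 = 2^8 · 2^4 ≡ 83 · 16 ≡ 117 (mod 173).
So M = 117. Kai computes K = M^16 mod 173.
117^1 ≡ 117 (mod 173)
117^2 = (117^1)^2 ≡ 117^2 = 13689 ≡ 22 (mod 173)
117^4 = (117^2)^2 ≡ 22^2 = 484 ≡ 138 (mod 173)
117^8 = (117^4)^2 ≡ 138^2 = 19044 ≡ 14 (mod 173)
117^16 = (117^8)^2 ≡ 14^2 = 196 ≡ 23 (mod 173)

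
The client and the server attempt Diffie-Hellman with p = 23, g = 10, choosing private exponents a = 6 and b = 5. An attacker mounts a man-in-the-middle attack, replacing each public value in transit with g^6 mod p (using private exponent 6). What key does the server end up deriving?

2

The server receives an attacker's public value M = 10^6 mod 23 instead of the honest one.
10^1 ≡ 10 (mod 23)
10^2 = (10^1)^2 ≡ 10^2 = 100 ≡ 8 (mod 23)
10^4 = (10^2)^2 ≡ 8^2 = 64 ≡ 18 (mod 23)
10^6 = 10^4 · 10^2 ≡ 18 · 8 ≡ 6 (mod 23).
So M = 6. The server computes K = M^5 mod 23.
6^1 ≡ 6 (mod 23)
6^2 = (6^1)^2 ≡ 6^2 = 36 ≡ 13 (mod 23)
6^4 = (6^2)^2 ≡ 13^2 = 169 ≡ 8 (mod 23)
6^5 = 6^4 · 6^1 ≡ 8 · 6 ≡ 2 (mod 23).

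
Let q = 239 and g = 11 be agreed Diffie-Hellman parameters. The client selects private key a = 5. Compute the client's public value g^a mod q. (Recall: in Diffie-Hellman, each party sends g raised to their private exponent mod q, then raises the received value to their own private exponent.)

Public value = 11^5 mod 239.
11^1 ≡ 11 (mod 239)
11^2 = (11^1)^2 ≡ 11^2 = 121 ≡ 121 (mod 239)
11^4 = (11^2)^2 ≡ 121^2 = 14641 ≡ 62 (mod 239)
11^5 = 11^4 · 11^1 ≡ 62 · 11 ≡ 204 (mod 239).

204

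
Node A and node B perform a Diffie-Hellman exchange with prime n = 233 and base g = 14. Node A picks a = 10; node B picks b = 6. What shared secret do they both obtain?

37

Node B sends B = g^b mod n = 14^6 mod 233.
14^1 ≡ 14 (mod 233)
14^2 = (14^1)^2 ≡ 14^2 = 196 ≡ 196 (mod 233)
14^4 = (14^2)^2 ≡ 196^2 = 38416 ≡ 204 (mod 233)
14^6 = 14^4 · 14^2 ≡ 204 · 196 ≡ 141 (mod 233).
So B = 141. Node A then computes K = B^a mod n = 141^10 mod 233.
141^1 ≡ 141 (mod 233)
141^2 = (141^1)^2 ≡ 141^2 = 19881 ≡ 76 (mod 233)
141^4 = (141^2)^2 ≡ 76^2 = 5776 ≡ 184 (mod 233)
141^8 = (141^4)^2 ≡ 184^2 = 33856 ≡ 71 (mod 233)
141^10 = 141^8 · 141^2 ≡ 71 · 76 ≡ 37 (mod 233).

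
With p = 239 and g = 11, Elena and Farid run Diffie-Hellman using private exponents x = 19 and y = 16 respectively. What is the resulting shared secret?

16

Elena sends A = g^x mod p = 11^19 mod 239.
11^1 ≡ 11 (mod 239)
11^2 = (11^1)^2 ≡ 11^2 = 121 ≡ 121 (mod 239)
11^4 = (11^2)^2 ≡ 121^2 = 14641 ≡ 62 (mod 239)
11^8 = (11^4)^2 ≡ 62^2 = 3844 ≡ 20 (mod 239)
11^16 = (11^8)^2 ≡ 20^2 = 400 ≡ 161 (mod 239)
11^19 = 11^16 · 11^2 · 11^1 ≡ 161 · 121 · 11 ≡ 147 (mod 239).
So A = 147. Farid then computes K = A^y mod p = 147^16 mod 239.
147^1 ≡ 147 (mod 239)
147^2 = (147^1)^2 ≡ 147^2 = 21609 ≡ 99 (mod 239)
147^4 = (147^2)^2 ≡ 99^2 = 9801 ≡ 2 (mod 239)
147^8 = (147^4)^2 ≡ 2^2 = 4 ≡ 4 (mod 239)
147^16 = (147^8)^2 ≡ 4^2 = 16 ≡ 16 (mod 239)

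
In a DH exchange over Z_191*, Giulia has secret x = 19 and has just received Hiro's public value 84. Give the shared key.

190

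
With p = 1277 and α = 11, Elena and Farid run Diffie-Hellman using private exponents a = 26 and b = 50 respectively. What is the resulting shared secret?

924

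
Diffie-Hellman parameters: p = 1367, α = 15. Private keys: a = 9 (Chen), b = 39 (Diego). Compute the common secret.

568

Chen sends A = α^a mod p = 15^9 mod 1367.
15^1 ≡ 15 (mod 1367)
15^2 = (15^1)^2 ≡ 15^2 = 225 ≡ 225 (mod 1367)
15^4 = (15^2)^2 ≡ 225^2 = 50625 ≡ 46 (mod 1367)
15^8 = (15^4)^2 ≡ 46^2 = 2116 ≡ 749 (mod 1367)
15^9 = 15^8 · 15^1 ≡ 749 · 15 ≡ 299 (mod 1367).
So A = 299. Diego then computes K = A^b mod p = 299^39 mod 1367.
299^1 ≡ 299 (mod 1367)
299^2 = (299^1)^2 ≡ 299^2 = 89401 ≡ 546 (mod 1367)
299^4 = (299^2)^2 ≡ 546^2 = 298116 ≡ 110 (mod 1367)
299^8 = (299^4)^2 ≡ 110^2 = 12100 ≡ 1164 (mod 1367)
299^16 = (299^8)^2 ≡ 1164^2 = 1354896 ≡ 199 (mod 1367)
299^32 = (299^16)^2 ≡ 199^2 = 39601 ≡ 1325 (mod 1367)
299^39 = 299^32 · 299^4 · 299^2 · 299^1 ≡ 1325 · 110 · 546 · 299 ≡ 568 (mod 1367).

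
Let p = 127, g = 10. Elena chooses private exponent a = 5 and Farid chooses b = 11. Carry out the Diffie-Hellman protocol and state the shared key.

Elena sends A = g^a mod p = 10^5 mod 127.
10^1 ≡ 10 (mod 127)
10^2 = (10^1)^2 ≡ 10^2 = 100 ≡ 100 (mod 127)
10^4 = (10^2)^2 ≡ 100^2 = 10000 ≡ 94 (mod 127)
10^5 = 10^4 · 10^1 ≡ 94 · 10 ≡ 51 (mod 127).
So A = 51. Farid then computes K = A^b mod p = 51^11 mod 127.
51^1 ≡ 51 (mod 127)
51^2 = (51^1)^2 ≡ 51^2 = 2601 ≡ 61 (mod 127)
51^4 = (51^2)^2 ≡ 61^2 = 3721 ≡ 38 (mod 127)
51^8 = (51^4)^2 ≡ 38^2 = 1444 ≡ 47 (mod 127)
51^11 = 51^8 · 51^2 · 51^1 ≡ 47 · 61 · 51 ≡ 40 (mod 127).

40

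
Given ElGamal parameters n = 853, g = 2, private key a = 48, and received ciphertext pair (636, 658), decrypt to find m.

Shared mask s = c₁^a mod n = 636^48 mod 853.
636^1 ≡ 636 (mod 853)
636^2 = (636^1)^2 ≡ 636^2 = 404496 ≡ 174 (mod 853)
636^4 = (636^2)^2 ≡ 174^2 = 30276 ≡ 421 (mod 853)
636^8 = (636^4)^2 ≡ 421^2 = 177241 ≡ 670 (mod 853)
636^16 = (636^8)^2 ≡ 670^2 = 448900 ≡ 222 (mod 853)
636^32 = (636^16)^2 ≡ 222^2 = 49284 ≡ 663 (mod 853)
636^48 = 636^32 · 636^16 ≡ 663 · 222 ≡ 470 (mod 853).
So s = 470; s⁻¹ ≡ 804 (mod 853).
m = c₂ · s⁻¹ mod 853 = 658 · 804 mod 853 = 172.

172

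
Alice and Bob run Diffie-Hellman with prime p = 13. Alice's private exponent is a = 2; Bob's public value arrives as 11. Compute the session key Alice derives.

Shared key K = 11^2 mod 13.
11^1 ≡ 11 (mod 13)
11^2 = (11^1)^2 ≡ 11^2 = 121 ≡ 4 (mod 13)

4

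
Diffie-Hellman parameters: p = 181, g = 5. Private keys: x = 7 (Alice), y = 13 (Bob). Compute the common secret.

5

Alice sends A = g^x mod p = 5^7 mod 181.
5^1 ≡ 5 (mod 181)
5^2 = (5^1)^2 ≡ 5^2 = 25 ≡ 25 (mod 181)
5^4 = (5^2)^2 ≡ 25^2 = 625 ≡ 82 (mod 181)
5^7 = 5^4 · 5^2 · 5^1 ≡ 82 · 25 · 5 ≡ 114 (mod 181).
So A = 114. Bob then computes K = A^y mod p = 114^13 mod 181.
114^1 ≡ 114 (mod 181)
114^2 = (114^1)^2 ≡ 114^2 = 12996 ≡ 145 (mod 181)
114^4 = (114^2)^2 ≡ 145^2 = 21025 ≡ 29 (mod 181)
114^8 = (114^4)^2 ≡ 29^2 = 841 ≡ 117 (mod 181)
114^13 = 114^8 · 114^4 · 114^1 ≡ 117 · 29 · 114 ≡ 5 (mod 181).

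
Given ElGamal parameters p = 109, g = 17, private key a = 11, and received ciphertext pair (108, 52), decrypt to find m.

Shared mask s = c₁^a mod p = 108^11 mod 109.
108^1 ≡ 108 (mod 109)
108^2 = (108^1)^2 ≡ 108^2 = 11664 ≡ 1 (mod 109)
108^4 = (108^2)^2 ≡ 1^2 = 1 ≡ 1 (mod 109)
108^8 = (108^4)^2 ≡ 1^2 = 1 ≡ 1 (mod 109)
108^11 = 108^8 · 108^2 · 108^1 ≡ 1 · 1 · 108 ≡ 108 (mod 109).
So s = 108; s⁻¹ ≡ 108 (mod 109).
m = c₂ · s⁻¹ mod 109 = 52 · 108 mod 109 = 57.

57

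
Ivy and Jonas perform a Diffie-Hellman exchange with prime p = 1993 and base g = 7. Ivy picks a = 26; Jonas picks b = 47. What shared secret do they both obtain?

1345

Ivy sends A = g^a mod p = 7^26 mod 1993.
7^1 ≡ 7 (mod 1993)
7^2 = (7^1)^2 ≡ 7^2 = 49 ≡ 49 (mod 1993)
7^4 = (7^2)^2 ≡ 49^2 = 2401 ≡ 408 (mod 1993)
7^8 = (7^4)^2 ≡ 408^2 = 166464 ≡ 1045 (mod 1993)
7^16 = (7^8)^2 ≡ 1045^2 = 1092025 ≡ 1854 (mod 1993)
7^26 = 7^16 · 7^8 · 7^2 ≡ 1854 · 1045 · 49 ≡ 1501 (mod 1993).
So A = 1501. Jonas then computes K = A^b mod p = 1501^47 mod 1993.
1501^1 ≡ 1501 (mod 1993)
1501^2 = (1501^1)^2 ≡ 1501^2 = 2253001 ≡ 911 (mod 1993)
1501^4 = (1501^2)^2 ≡ 911^2 = 829921 ≡ 833 (mod 1993)
1501^8 = (1501^4)^2 ≡ 833^2 = 693889 ≡ 325 (mod 1993)
1501^16 = (1501^8)^2 ≡ 325^2 = 105625 ≡ 1989 (mod 1993)
1501^32 = (1501^16)^2 ≡ 1989^2 = 3956121 ≡ 16 (mod 1993)
1501^47 = 1501^32 · 1501^8 · 1501^4 · 1501^2 · 1501^1 ≡ 16 · 325 · 833 · 911 · 1501 ≡ 1345 (mod 1993).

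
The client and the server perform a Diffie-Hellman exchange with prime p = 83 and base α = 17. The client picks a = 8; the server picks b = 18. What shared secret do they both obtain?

10

The server sends B = α^b mod p = 17^18 mod 83.
17^1 ≡ 17 (mod 83)
17^2 = (17^1)^2 ≡ 17^2 = 289 ≡ 40 (mod 83)
17^4 = (17^2)^2 ≡ 40^2 = 1600 ≡ 23 (mod 83)
17^8 = (17^4)^2 ≡ 23^2 = 529 ≡ 31 (mod 83)
17^16 = (17^8)^2 ≡ 31^2 = 961 ≡ 48 (mod 83)
17^18 = 17^16 · 17^2 ≡ 48 · 40 ≡ 11 (mod 83).
So B = 11. The client then computes K = B^a mod p = 11^8 mod 83.
11^1 ≡ 11 (mod 83)
11^2 = (11^1)^2 ≡ 11^2 = 121 ≡ 38 (mod 83)
11^4 = (11^2)^2 ≡ 38^2 = 1444 ≡ 33 (mod 83)
11^8 = (11^4)^2 ≡ 33^2 = 1089 ≡ 10 (mod 83)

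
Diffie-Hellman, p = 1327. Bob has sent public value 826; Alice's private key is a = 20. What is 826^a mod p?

Shared key K = 826^20 mod 1327.
826^1 ≡ 826 (mod 1327)
826^2 = (826^1)^2 ≡ 826^2 = 682276 ≡ 198 (mod 1327)
826^4 = (826^2)^2 ≡ 198^2 = 39204 ≡ 721 (mod 1327)
826^8 = (826^4)^2 ≡ 721^2 = 519841 ≡ 984 (mod 1327)
826^16 = (826^8)^2 ≡ 984^2 = 968256 ≡ 873 (mod 1327)
826^20 = 826^16 · 826^4 ≡ 873 · 721 ≡ 435 (mod 1327).

435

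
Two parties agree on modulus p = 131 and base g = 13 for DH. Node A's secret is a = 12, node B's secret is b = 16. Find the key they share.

48

Node A sends A = g^a mod p = 13^12 mod 131.
13^1 ≡ 13 (mod 131)
13^2 = (13^1)^2 ≡ 13^2 = 169 ≡ 38 (mod 131)
13^4 = (13^2)^2 ≡ 38^2 = 1444 ≡ 3 (mod 131)
13^8 = (13^4)^2 ≡ 3^2 = 9 ≡ 9 (mod 131)
13^12 = 13^8 · 13^4 ≡ 9 · 3 ≡ 27 (mod 131).
So A = 27. Node B then computes K = A^b mod p = 27^16 mod 131.
27^1 ≡ 27 (mod 131)
27^2 = (27^1)^2 ≡ 27^2 = 729 ≡ 74 (mod 131)
27^4 = (27^2)^2 ≡ 74^2 = 5476 ≡ 105 (mod 131)
27^8 = (27^4)^2 ≡ 105^2 = 11025 ≡ 21 (mod 131)
27^16 = (27^8)^2 ≡ 21^2 = 441 ≡ 48 (mod 131)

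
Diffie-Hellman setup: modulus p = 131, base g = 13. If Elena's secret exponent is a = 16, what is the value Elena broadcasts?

Public value = 13^{16} \pmod{131}.
13^1 ≡ 13 (mod 131)
13^2 = (13^1)^2 ≡ 13^2 = 169 ≡ 38 (mod 131)
13^4 = (13^2)^2 ≡ 38^2 = 1444 ≡ 3 (mod 131)
13^8 = (13^4)^2 ≡ 3^2 = 9 ≡ 9 (mod 131)
13^16 = (13^8)^2 ≡ 9^2 = 81 ≡ 81 (mod 131)

81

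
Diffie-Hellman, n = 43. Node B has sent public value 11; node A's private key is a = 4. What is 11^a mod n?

Shared key K = 11^4 mod 43.
11^1 ≡ 11 (mod 43)
11^2 = (11^1)^2 ≡ 11^2 = 121 ≡ 35 (mod 43)
11^4 = (11^2)^2 ≡ 35^2 = 1225 ≡ 21 (mod 43)

21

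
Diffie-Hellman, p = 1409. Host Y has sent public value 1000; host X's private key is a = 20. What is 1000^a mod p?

Shared key K = 1000^20 mod 1409.
1000^1 ≡ 1000 (mod 1409)
1000^2 = (1000^1)^2 ≡ 1000^2 = 1000000 ≡ 1019 (mod 1409)
1000^4 = (1000^2)^2 ≡ 1019^2 = 1038361 ≡ 1337 (mod 1409)
1000^8 = (1000^4)^2 ≡ 1337^2 = 1787569 ≡ 957 (mod 1409)
1000^16 = (1000^8)^2 ≡ 957^2 = 915849 ≡ 1408 (mod 1409)
1000^20 = 1000^16 · 1000^4 ≡ 1408 · 1337 ≡ 72 (mod 1409).

72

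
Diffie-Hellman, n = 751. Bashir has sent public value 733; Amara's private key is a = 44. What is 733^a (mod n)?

Shared key K = 733^44 mod 751.
733^1 ≡ 733 (mod 751)
733^2 = (733^1)^2 ≡ 733^2 = 537289 ≡ 324 (mod 751)
733^4 = (733^2)^2 ≡ 324^2 = 104976 ≡ 587 (mod 751)
733^8 = (733^4)^2 ≡ 587^2 = 344569 ≡ 611 (mod 751)
733^16 = (733^8)^2 ≡ 611^2 = 373321 ≡ 74 (mod 751)
733^32 = (733^16)^2 ≡ 74^2 = 5476 ≡ 219 (mod 751)
733^44 = 733^32 · 733^8 · 733^4 ≡ 219 · 611 · 587 ≡ 295 (mod 751).

295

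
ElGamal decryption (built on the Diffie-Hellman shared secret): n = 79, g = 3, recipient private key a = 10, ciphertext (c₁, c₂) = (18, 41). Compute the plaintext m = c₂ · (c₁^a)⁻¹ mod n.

Shared mask s = c₁^a mod n = 18^10 mod 79.
18^1 ≡ 18 (mod 79)
18^2 = (18^1)^2 ≡ 18^2 = 324 ≡ 8 (mod 79)
18^4 = (18^2)^2 ≡ 8^2 = 64 ≡ 64 (mod 79)
18^8 = (18^4)^2 ≡ 64^2 = 4096 ≡ 67 (mod 79)
18^10 = 18^8 · 18^2 ≡ 67 · 8 ≡ 62 (mod 79).
So s = 62; s⁻¹ ≡ 65 (mod 79).
m = c₂ · s⁻¹ mod 79 = 41 · 65 mod 79 = 58.

58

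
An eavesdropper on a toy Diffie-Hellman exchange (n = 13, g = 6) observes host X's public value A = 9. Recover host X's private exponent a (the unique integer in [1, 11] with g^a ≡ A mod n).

4

Try successive powers of 6 modulo 13:
6^1 ≡ 6
6^2 ≡ 10
6^3 ≡ 8
6^4 ≡ 9
Found: a = 4.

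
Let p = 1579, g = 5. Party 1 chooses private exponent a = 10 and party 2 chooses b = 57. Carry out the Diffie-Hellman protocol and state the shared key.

Party 2 sends B = g^b mod p = 5^57 mod 1579.
5^1 ≡ 5 (mod 1579)
5^2 = (5^1)^2 ≡ 5^2 = 25 ≡ 25 (mod 1579)
5^4 = (5^2)^2 ≡ 25^2 = 625 ≡ 625 (mod 1579)
5^8 = (5^4)^2 ≡ 625^2 = 390625 ≡ 612 (mod 1579)
5^16 = (5^8)^2 ≡ 612^2 = 374544 ≡ 321 (mod 1579)
5^32 = (5^16)^2 ≡ 321^2 = 103041 ≡ 406 (mod 1579)
5^57 = 5^32 · 5^16 · 5^8 · 5^1 ≡ 406 · 321 · 612 · 5 ≡ 583 (mod 1579).
So B = 583. Party 1 then computes K = B^a mod p = 583^10 mod 1579.
583^1 ≡ 583 (mod 1579)
583^2 = (583^1)^2 ≡ 583^2 = 339889 ≡ 404 (mod 1579)
583^4 = (583^2)^2 ≡ 404^2 = 163216 ≡ 579 (mod 1579)
583^8 = (583^4)^2 ≡ 579^2 = 335241 ≡ 493 (mod 1579)
583^10 = 583^8 · 583^2 ≡ 493 · 404 ≡ 218 (mod 1579).

218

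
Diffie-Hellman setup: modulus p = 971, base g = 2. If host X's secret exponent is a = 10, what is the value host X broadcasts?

Public value = 2^10 mod 971.
2^1 ≡ 2 (mod 971)
2^2 = (2^1)^2 ≡ 2^2 = 4 ≡ 4 (mod 971)
2^4 = (2^2)^2 ≡ 4^2 = 16 ≡ 16 (mod 971)
2^8 = (2^4)^2 ≡ 16^2 = 256 ≡ 256 (mod 971)
2^10 = 2^8 · 2^2 ≡ 256 · 4 ≡ 53 (mod 971).

53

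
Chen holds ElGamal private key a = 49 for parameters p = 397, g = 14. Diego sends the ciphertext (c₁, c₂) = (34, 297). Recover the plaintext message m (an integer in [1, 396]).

Shared mask s = c₁^a mod p = 34^49 mod 397.
34^1 ≡ 34 (mod 397)
34^2 = (34^1)^2 ≡ 34^2 = 1156 ≡ 362 (mod 397)
34^4 = (34^2)^2 ≡ 362^2 = 131044 ≡ 34 (mod 397)
34^8 = (34^4)^2 ≡ 34^2 = 1156 ≡ 362 (mod 397)
34^16 = (34^8)^2 ≡ 362^2 = 131044 ≡ 34 (mod 397)
34^32 = (34^16)^2 ≡ 34^2 = 1156 ≡ 362 (mod 397)
34^49 = 34^32 · 34^16 · 34^1 ≡ 362 · 34 · 34 ≡ 34 (mod 397).
So s = 34; s⁻¹ ≡ 362 (mod 397).
m = c₂ · s⁻¹ mod 397 = 297 · 362 mod 397 = 324.

324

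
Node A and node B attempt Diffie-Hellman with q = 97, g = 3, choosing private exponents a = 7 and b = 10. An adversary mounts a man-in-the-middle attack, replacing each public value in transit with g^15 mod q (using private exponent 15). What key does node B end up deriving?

Node B receives an adversary's public value M = 3^15 mod 97 instead of the honest one.
3^1 ≡ 3 (mod 97)
3^2 = (3^1)^2 ≡ 3^2 = 9 ≡ 9 (mod 97)
3^4 = (3^2)^2 ≡ 9^2 = 81 ≡ 81 (mod 97)
3^8 = (3^4)^2 ≡ 81^2 = 6561 ≡ 62 (mod 97)
3^15 = 3^8 · 3^4 · 3^2 · 3^1 ≡ 62 · 81 · 9 · 3 ≡ 85 (mod 97).
So M = 85. Node B computes K = M^10 mod 97.
85^1 ≡ 85 (mod 97)
85^2 = (85^1)^2 ≡ 85^2 = 7225 ≡ 47 (mod 97)
85^4 = (85^2)^2 ≡ 47^2 = 2209 ≡ 75 (mod 97)
85^8 = (85^4)^2 ≡ 75^2 = 5625 ≡ 96 (mod 97)
85^10 = 85^8 · 85^2 ≡ 96 · 47 ≡ 50 (mod 97).

50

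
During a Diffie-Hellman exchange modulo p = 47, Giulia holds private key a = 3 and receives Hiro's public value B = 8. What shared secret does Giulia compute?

42

Shared key K = 8^3 mod 47.
8^1 ≡ 8 (mod 47)
8^2 = (8^1)^2 ≡ 8^2 = 64 ≡ 17 (mod 47)
8^3 = 8^2 · 8^1 ≡ 17 · 8 ≡ 42 (mod 47).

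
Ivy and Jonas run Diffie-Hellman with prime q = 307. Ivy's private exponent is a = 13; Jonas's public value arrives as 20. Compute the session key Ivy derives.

Shared key K = 20^13 mod 307.
20^1 ≡ 20 (mod 307)
20^2 = (20^1)^2 ≡ 20^2 = 400 ≡ 93 (mod 307)
20^4 = (20^2)^2 ≡ 93^2 = 8649 ≡ 53 (mod 307)
20^8 = (20^4)^2 ≡ 53^2 = 2809 ≡ 46 (mod 307)
20^13 = 20^8 · 20^4 · 20^1 ≡ 46 · 53 · 20 ≡ 254 (mod 307).

254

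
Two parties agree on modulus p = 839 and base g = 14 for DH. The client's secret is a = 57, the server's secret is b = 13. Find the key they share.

405

The server sends B = g^b mod p = 14^13 mod 839.
14^1 ≡ 14 (mod 839)
14^2 = (14^1)^2 ≡ 14^2 = 196 ≡ 196 (mod 839)
14^4 = (14^2)^2 ≡ 196^2 = 38416 ≡ 661 (mod 839)
14^8 = (14^4)^2 ≡ 661^2 = 436921 ≡ 641 (mod 839)
14^13 = 14^8 · 14^4 · 14^1 ≡ 641 · 661 · 14 ≡ 84 (mod 839).
So B = 84. The client then computes K = B^a mod p = 84^57 mod 839.
84^1 ≡ 84 (mod 839)
84^2 = (84^1)^2 ≡ 84^2 = 7056 ≡ 344 (mod 839)
84^4 = (84^2)^2 ≡ 344^2 = 118336 ≡ 37 (mod 839)
84^8 = (84^4)^2 ≡ 37^2 = 1369 ≡ 530 (mod 839)
84^16 = (84^8)^2 ≡ 530^2 = 280900 ≡ 674 (mod 839)
84^32 = (84^16)^2 ≡ 674^2 = 454276 ≡ 377 (mod 839)
84^57 = 84^32 · 84^16 · 84^8 · 84^1 ≡ 377 · 674 · 530 · 84 ≡ 405 (mod 839).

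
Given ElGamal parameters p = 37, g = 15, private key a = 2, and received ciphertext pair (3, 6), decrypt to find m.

13

Shared mask s = c₁^a mod p = 3^2 mod 37.
3^1 ≡ 3 (mod 37)
3^2 = (3^1)^2 ≡ 3^2 = 9 ≡ 9 (mod 37)
So s = 9; s⁻¹ ≡ 33 (mod 37).
m = c₂ · s⁻¹ mod 37 = 6 · 33 mod 37 = 13.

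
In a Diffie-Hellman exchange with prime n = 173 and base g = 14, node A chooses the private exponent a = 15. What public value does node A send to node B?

47

Public value = 14^15 mod 173.
14^1 ≡ 14 (mod 173)
14^2 = (14^1)^2 ≡ 14^2 = 196 ≡ 23 (mod 173)
14^4 = (14^2)^2 ≡ 23^2 = 529 ≡ 10 (mod 173)
14^8 = (14^4)^2 ≡ 10^2 = 100 ≡ 100 (mod 173)
14^15 = 14^8 · 14^4 · 14^2 · 14^1 ≡ 100 · 10 · 23 · 14 ≡ 47 (mod 173).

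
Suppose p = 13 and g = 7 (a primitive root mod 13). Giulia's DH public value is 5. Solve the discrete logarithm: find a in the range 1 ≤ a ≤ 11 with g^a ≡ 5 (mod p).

3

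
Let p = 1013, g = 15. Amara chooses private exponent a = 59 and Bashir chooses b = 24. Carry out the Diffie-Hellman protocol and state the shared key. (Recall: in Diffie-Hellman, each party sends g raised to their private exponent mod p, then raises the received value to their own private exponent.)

478

Bashir sends B = g^b mod p = 15^24 mod 1013.
15^1 ≡ 15 (mod 1013)
15^2 = (15^1)^2 ≡ 15^2 = 225 ≡ 225 (mod 1013)
15^4 = (15^2)^2 ≡ 225^2 = 50625 ≡ 988 (mod 1013)
15^8 = (15^4)^2 ≡ 988^2 = 976144 ≡ 625 (mod 1013)
15^16 = (15^8)^2 ≡ 625^2 = 390625 ≡ 620 (mod 1013)
15^24 = 15^16 · 15^8 ≡ 620 · 625 ≡ 534 (mod 1013).
So B = 534. Amara then computes K = B^a mod p = 534^59 mod 1013.
534^1 ≡ 534 (mod 1013)
534^2 = (534^1)^2 ≡ 534^2 = 285156 ≡ 503 (mod 1013)
534^4 = (534^2)^2 ≡ 503^2 = 253009 ≡ 772 (mod 1013)
534^8 = (534^4)^2 ≡ 772^2 = 595984 ≡ 340 (mod 1013)
534^16 = (534^8)^2 ≡ 340^2 = 115600 ≡ 118 (mod 1013)
534^32 = (534^16)^2 ≡ 118^2 = 13924 ≡ 755 (mod 1013)
534^59 = 534^32 · 534^16 · 534^8 · 534^2 · 534^1 ≡ 755 · 118 · 340 · 503 · 534 ≡ 478 (mod 1013).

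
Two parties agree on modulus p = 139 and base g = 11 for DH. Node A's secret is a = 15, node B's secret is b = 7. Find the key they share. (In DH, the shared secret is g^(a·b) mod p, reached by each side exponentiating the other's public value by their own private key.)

91

Node A sends A = g^a mod p = 11^15 mod 139.
11^1 ≡ 11 (mod 139)
11^2 = (11^1)^2 ≡ 11^2 = 121 ≡ 121 (mod 139)
11^4 = (11^2)^2 ≡ 121^2 = 14641 ≡ 46 (mod 139)
11^8 = (11^4)^2 ≡ 46^2 = 2116 ≡ 31 (mod 139)
11^15 = 11^8 · 11^4 · 11^2 · 11^1 ≡ 31 · 46 · 121 · 11 ≡ 100 (mod 139).
So A = 100. Node B then computes K = A^b mod p = 100^7 mod 139.
100^1 ≡ 100 (mod 139)
100^2 = (100^1)^2 ≡ 100^2 = 10000 ≡ 131 (mod 139)
100^4 = (100^2)^2 ≡ 131^2 = 17161 ≡ 64 (mod 139)
100^7 = 100^4 · 100^2 · 100^1 ≡ 64 · 131 · 100 ≡ 91 (mod 139).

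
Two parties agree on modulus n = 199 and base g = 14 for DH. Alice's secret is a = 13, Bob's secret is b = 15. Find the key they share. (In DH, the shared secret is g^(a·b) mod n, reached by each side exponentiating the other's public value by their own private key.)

Alice sends A = g^a mod n = 14^13 mod 199.
14^1 ≡ 14 (mod 199)
14^2 = (14^1)^2 ≡ 14^2 = 196 ≡ 196 (mod 199)
14^4 = (14^2)^2 ≡ 196^2 = 38416 ≡ 9 (mod 199)
14^8 = (14^4)^2 ≡ 9^2 = 81 ≡ 81 (mod 199)
14^13 = 14^8 · 14^4 · 14^1 ≡ 81 · 9 · 14 ≡ 57 (mod 199).
So A = 57. Bob then computes K = A^b mod n = 57^15 mod 199.
57^1 ≡ 57 (mod 199)
57^2 = (57^1)^2 ≡ 57^2 = 3249 ≡ 65 (mod 199)
57^4 = (57^2)^2 ≡ 65^2 = 4225 ≡ 46 (mod 199)
57^8 = (57^4)^2 ≡ 46^2 = 2116 ≡ 126 (mod 199)
57^15 = 57^8 · 57^4 · 57^2 · 57^1 ≡ 126 · 46 · 65 · 57 ≡ 90 (mod 199).

90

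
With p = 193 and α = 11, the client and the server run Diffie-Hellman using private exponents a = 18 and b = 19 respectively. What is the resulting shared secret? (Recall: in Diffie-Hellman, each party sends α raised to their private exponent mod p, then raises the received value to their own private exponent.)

The server sends B = α^b mod p = 11^19 mod 193.
11^1 ≡ 11 (mod 193)
11^2 = (11^1)^2 ≡ 11^2 = 121 ≡ 121 (mod 193)
11^4 = (11^2)^2 ≡ 121^2 = 14641 ≡ 166 (mod 193)
11^8 = (11^4)^2 ≡ 166^2 = 27556 ≡ 150 (mod 193)
11^16 = (11^8)^2 ≡ 150^2 = 22500 ≡ 112 (mod 193)
11^19 = 11^16 · 11^2 · 11^1 ≡ 112 · 121 · 11 ≡ 76 (mod 193).
So B = 76. The client then computes K = B^a mod p = 76^18 mod 193.
76^1 ≡ 76 (mod 193)
76^2 = (76^1)^2 ≡ 76^2 = 5776 ≡ 179 (mod 193)
76^4 = (76^2)^2 ≡ 179^2 = 32041 ≡ 3 (mod 193)
76^8 = (76^4)^2 ≡ 3^2 = 9 ≡ 9 (mod 193)
76^16 = (76^8)^2 ≡ 9^2 = 81 ≡ 81 (mod 193)
76^18 = 76^16 · 76^2 ≡ 81 · 179 ≡ 24 (mod 193).

24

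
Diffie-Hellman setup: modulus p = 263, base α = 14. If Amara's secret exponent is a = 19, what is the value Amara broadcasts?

238

Public value = 14^19 mod 263.
14^1 ≡ 14 (mod 263)
14^2 = (14^1)^2 ≡ 14^2 = 196 ≡ 196 (mod 263)
14^4 = (14^2)^2 ≡ 196^2 = 38416 ≡ 18 (mod 263)
14^8 = (14^4)^2 ≡ 18^2 = 324 ≡ 61 (mod 263)
14^16 = (14^8)^2 ≡ 61^2 = 3721 ≡ 39 (mod 263)
14^19 = 14^16 · 14^2 · 14^1 ≡ 39 · 196 · 14 ≡ 238 (mod 263).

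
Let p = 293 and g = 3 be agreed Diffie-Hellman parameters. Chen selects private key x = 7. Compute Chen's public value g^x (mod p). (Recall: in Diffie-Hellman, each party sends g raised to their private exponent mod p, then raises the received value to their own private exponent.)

Public value = 3^7 (mod 293).
3^1 ≡ 3 (mod 293)
3^2 = (3^1)^2 ≡ 3^2 = 9 ≡ 9 (mod 293)
3^4 = (3^2)^2 ≡ 9^2 = 81 ≡ 81 (mod 293)
3^7 = 3^4 · 3^2 · 3^1 ≡ 81 · 9 · 3 ≡ 136 (mod 293).

136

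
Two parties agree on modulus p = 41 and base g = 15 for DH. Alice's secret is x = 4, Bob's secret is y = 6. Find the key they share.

10

Bob sends B = g^y mod p = 15^6 mod 41.
15^1 ≡ 15 (mod 41)
15^2 = (15^1)^2 ≡ 15^2 = 225 ≡ 20 (mod 41)
15^4 = (15^2)^2 ≡ 20^2 = 400 ≡ 31 (mod 41)
15^6 = 15^4 · 15^2 ≡ 31 · 20 ≡ 5 (mod 41).
So B = 5. Alice then computes K = B^x mod p = 5^4 mod 41.
5^1 ≡ 5 (mod 41)
5^2 = (5^1)^2 ≡ 5^2 = 25 ≡ 25 (mod 41)
5^4 = (5^2)^2 ≡ 25^2 = 625 ≡ 10 (mod 41)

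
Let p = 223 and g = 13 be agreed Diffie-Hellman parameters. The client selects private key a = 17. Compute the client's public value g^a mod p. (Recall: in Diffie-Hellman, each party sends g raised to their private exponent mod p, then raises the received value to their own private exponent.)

209

Public value = 13^17 mod 223.
13^1 ≡ 13 (mod 223)
13^2 = (13^1)^2 ≡ 13^2 = 169 ≡ 169 (mod 223)
13^4 = (13^2)^2 ≡ 169^2 = 28561 ≡ 17 (mod 223)
13^8 = (13^4)^2 ≡ 17^2 = 289 ≡ 66 (mod 223)
13^16 = (13^8)^2 ≡ 66^2 = 4356 ≡ 119 (mod 223)
13^17 = 13^16 · 13^1 ≡ 119 · 13 ≡ 209 (mod 223).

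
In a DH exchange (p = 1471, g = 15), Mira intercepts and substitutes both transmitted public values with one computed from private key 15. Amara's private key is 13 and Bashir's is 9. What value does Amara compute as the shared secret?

753

Amara receives Mira's public value M = 15^15 mod 1471 instead of the honest one.
15^1 ≡ 15 (mod 1471)
15^2 = (15^1)^2 ≡ 15^2 = 225 ≡ 225 (mod 1471)
15^4 = (15^2)^2 ≡ 225^2 = 50625 ≡ 611 (mod 1471)
15^8 = (15^4)^2 ≡ 611^2 = 373321 ≡ 1158 (mod 1471)
15^15 = 15^8 · 15^4 · 15^2 · 15^1 ≡ 1158 · 611 · 225 · 15 ≡ 255 (mod 1471).
So M = 255. Amara computes K = M^13 mod 1471.
255^1 ≡ 255 (mod 1471)
255^2 = (255^1)^2 ≡ 255^2 = 65025 ≡ 301 (mod 1471)
255^4 = (255^2)^2 ≡ 301^2 = 90601 ≡ 870 (mod 1471)
255^8 = (255^4)^2 ≡ 870^2 = 756900 ≡ 806 (mod 1471)
255^13 = 255^8 · 255^4 · 255^1 ≡ 806 · 870 · 255 ≡ 753 (mod 1471).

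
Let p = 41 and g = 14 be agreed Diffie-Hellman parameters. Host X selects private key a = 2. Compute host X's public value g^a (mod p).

32

Public value = 14^2 (mod 41).
14^1 ≡ 14 (mod 41)
14^2 = (14^1)^2 ≡ 14^2 = 196 ≡ 32 (mod 41)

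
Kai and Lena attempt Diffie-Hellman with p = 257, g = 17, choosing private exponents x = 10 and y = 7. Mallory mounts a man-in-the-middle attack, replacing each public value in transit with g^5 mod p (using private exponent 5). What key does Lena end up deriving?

Lena receives Mallory's public value M = 17^5 mod 257 instead of the honest one.
17^1 ≡ 17 (mod 257)
17^2 = (17^1)^2 ≡ 17^2 = 289 ≡ 32 (mod 257)
17^4 = (17^2)^2 ≡ 32^2 = 1024 ≡ 253 (mod 257)
17^5 = 17^4 · 17^1 ≡ 253 · 17 ≡ 189 (mod 257).
So M = 189. Lena computes K = M^7 mod 257.
189^1 ≡ 189 (mod 257)
189^2 = (189^1)^2 ≡ 189^2 = 35721 ≡ 255 (mod 257)
189^4 = (189^2)^2 ≡ 255^2 = 65025 ≡ 4 (mod 257)
189^7 = 189^4 · 189^2 · 189^1 ≡ 4 · 255 · 189 ≡ 30 (mod 257).

30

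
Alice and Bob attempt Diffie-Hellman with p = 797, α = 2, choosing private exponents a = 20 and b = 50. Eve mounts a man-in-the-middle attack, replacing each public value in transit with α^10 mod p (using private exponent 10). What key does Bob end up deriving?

Bob receives Eve's public value M = 2^10 mod 797 instead of the honest one.
2^1 ≡ 2 (mod 797)
2^2 = (2^1)^2 ≡ 2^2 = 4 ≡ 4 (mod 797)
2^4 = (2^2)^2 ≡ 4^2 = 16 ≡ 16 (mod 797)
2^8 = (2^4)^2 ≡ 16^2 = 256 ≡ 256 (mod 797)
2^10 = 2^8 · 2^2 ≡ 256 · 4 ≡ 227 (mod 797).
So M = 227. Bob computes K = M^50 mod 797.
227^1 ≡ 227 (mod 797)
227^2 = (227^1)^2 ≡ 227^2 = 51529 ≡ 521 (mod 797)
227^4 = (227^2)^2 ≡ 521^2 = 271441 ≡ 461 (mod 797)
227^8 = (227^4)^2 ≡ 461^2 = 212521 ≡ 519 (mod 797)
227^16 = (227^8)^2 ≡ 519^2 = 269361 ≡ 772 (mod 797)
227^32 = (227^16)^2 ≡ 772^2 = 595984 ≡ 625 (mod 797)
227^50 = 227^32 · 227^16 · 227^2 ≡ 625 · 772 · 521 ≡ 730 (mod 797).

730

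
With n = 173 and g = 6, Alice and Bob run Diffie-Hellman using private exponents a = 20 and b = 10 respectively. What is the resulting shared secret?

14

Alice sends A = g^a mod n = 6^20 mod 173.
6^1 ≡ 6 (mod 173)
6^2 = (6^1)^2 ≡ 6^2 = 36 ≡ 36 (mod 173)
6^4 = (6^2)^2 ≡ 36^2 = 1296 ≡ 85 (mod 173)
6^8 = (6^4)^2 ≡ 85^2 = 7225 ≡ 132 (mod 173)
6^16 = (6^8)^2 ≡ 132^2 = 17424 ≡ 124 (mod 173)
6^20 = 6^16 · 6^4 ≡ 124 · 85 ≡ 160 (mod 173).
So A = 160. Bob then computes K = A^b mod n = 160^10 mod 173.
160^1 ≡ 160 (mod 173)
160^2 = (160^1)^2 ≡ 160^2 = 25600 ≡ 169 (mod 173)
160^4 = (160^2)^2 ≡ 169^2 = 28561 ≡ 16 (mod 173)
160^8 = (160^4)^2 ≡ 16^2 = 256 ≡ 83 (mod 173)
160^10 = 160^8 · 160^2 ≡ 83 · 169 ≡ 14 (mod 173).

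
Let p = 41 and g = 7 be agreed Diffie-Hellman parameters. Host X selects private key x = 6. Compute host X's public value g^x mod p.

20

Public value = 7^6 mod 41.
7^1 ≡ 7 (mod 41)
7^2 = (7^1)^2 ≡ 7^2 = 49 ≡ 8 (mod 41)
7^4 = (7^2)^2 ≡ 8^2 = 64 ≡ 23 (mod 41)
7^6 = 7^4 · 7^2 ≡ 23 · 8 ≡ 20 (mod 41).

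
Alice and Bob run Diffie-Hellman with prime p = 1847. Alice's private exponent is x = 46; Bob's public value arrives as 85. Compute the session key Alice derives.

365

Shared key K = 85^46 mod 1847.
85^1 ≡ 85 (mod 1847)
85^2 = (85^1)^2 ≡ 85^2 = 7225 ≡ 1684 (mod 1847)
85^4 = (85^2)^2 ≡ 1684^2 = 2835856 ≡ 711 (mod 1847)
85^8 = (85^4)^2 ≡ 711^2 = 505521 ≡ 1290 (mod 1847)
85^16 = (85^8)^2 ≡ 1290^2 = 1664100 ≡ 1800 (mod 1847)
85^32 = (85^16)^2 ≡ 1800^2 = 3240000 ≡ 362 (mod 1847)
85^46 = 85^32 · 85^8 · 85^4 · 85^2 ≡ 362 · 1290 · 711 · 1684 ≡ 365 (mod 1847).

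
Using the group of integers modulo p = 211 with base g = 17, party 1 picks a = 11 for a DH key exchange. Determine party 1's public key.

72

Public value = 17^11 mod 211.
17^1 ≡ 17 (mod 211)
17^2 = (17^1)^2 ≡ 17^2 = 289 ≡ 78 (mod 211)
17^4 = (17^2)^2 ≡ 78^2 = 6084 ≡ 176 (mod 211)
17^8 = (17^4)^2 ≡ 176^2 = 30976 ≡ 170 (mod 211)
17^11 = 17^8 · 17^2 · 17^1 ≡ 170 · 78 · 17 ≡ 72 (mod 211).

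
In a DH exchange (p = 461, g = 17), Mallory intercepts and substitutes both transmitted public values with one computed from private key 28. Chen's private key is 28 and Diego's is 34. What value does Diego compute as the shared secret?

372

Diego receives Mallory's public value M = 17^28 mod 461 instead of the honest one.
17^1 ≡ 17 (mod 461)
17^2 = (17^1)^2 ≡ 17^2 = 289 ≡ 289 (mod 461)
17^4 = (17^2)^2 ≡ 289^2 = 83521 ≡ 80 (mod 461)
17^8 = (17^4)^2 ≡ 80^2 = 6400 ≡ 407 (mod 461)
17^16 = (17^8)^2 ≡ 407^2 = 165649 ≡ 150 (mod 461)
17^28 = 17^16 · 17^8 · 17^4 ≡ 150 · 407 · 80 ≡ 166 (mod 461).
So M = 166. Diego computes K = M^34 mod 461.
166^1 ≡ 166 (mod 461)
166^2 = (166^1)^2 ≡ 166^2 = 27556 ≡ 357 (mod 461)
166^4 = (166^2)^2 ≡ 357^2 = 127449 ≡ 213 (mod 461)
166^8 = (166^4)^2 ≡ 213^2 = 45369 ≡ 191 (mod 461)
166^16 = (166^8)^2 ≡ 191^2 = 36481 ≡ 62 (mod 461)
166^32 = (166^16)^2 ≡ 62^2 = 3844 ≡ 156 (mod 461)
166^34 = 166^32 · 166^2 ≡ 156 · 357 ≡ 372 (mod 461).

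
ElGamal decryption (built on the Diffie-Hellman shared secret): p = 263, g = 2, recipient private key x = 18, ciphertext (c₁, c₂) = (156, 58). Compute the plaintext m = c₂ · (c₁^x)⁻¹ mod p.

Shared mask s = c₁^x mod p = 156^18 mod 263.
156^1 ≡ 156 (mod 263)
156^2 = (156^1)^2 ≡ 156^2 = 24336 ≡ 140 (mod 263)
156^4 = (156^2)^2 ≡ 140^2 = 19600 ≡ 138 (mod 263)
156^8 = (156^4)^2 ≡ 138^2 = 19044 ≡ 108 (mod 263)
156^16 = (156^8)^2 ≡ 108^2 = 11664 ≡ 92 (mod 263)
156^18 = 156^16 · 156^2 ≡ 92 · 140 ≡ 256 (mod 263).
So s = 256; s⁻¹ ≡ 75 (mod 263).
m = c₂ · s⁻¹ mod 263 = 58 · 75 mod 263 = 142.

142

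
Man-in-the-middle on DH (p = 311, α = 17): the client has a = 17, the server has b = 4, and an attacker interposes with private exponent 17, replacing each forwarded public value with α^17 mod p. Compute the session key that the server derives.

The server receives an attacker's public value M = 17^17 mod 311 instead of the honest one.
17^1 ≡ 17 (mod 311)
17^2 = (17^1)^2 ≡ 17^2 = 289 ≡ 289 (mod 311)
17^4 = (17^2)^2 ≡ 289^2 = 83521 ≡ 173 (mod 311)
17^8 = (17^4)^2 ≡ 173^2 = 29929 ≡ 73 (mod 311)
17^16 = (17^8)^2 ≡ 73^2 = 5329 ≡ 42 (mod 311)
17^17 = 17^16 · 17^1 ≡ 42 · 17 ≡ 92 (mod 311).
So M = 92. The server computes K = M^4 mod 311.
92^1 ≡ 92 (mod 311)
92^2 = (92^1)^2 ≡ 92^2 = 8464 ≡ 67 (mod 311)
92^4 = (92^2)^2 ≡ 67^2 = 4489 ≡ 135 (mod 311)

135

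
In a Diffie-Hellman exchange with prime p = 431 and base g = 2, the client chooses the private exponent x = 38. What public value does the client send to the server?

229

Public value = 2^38 mod 431.
2^1 ≡ 2 (mod 431)
2^2 = (2^1)^2 ≡ 2^2 = 4 ≡ 4 (mod 431)
2^4 = (2^2)^2 ≡ 4^2 = 16 ≡ 16 (mod 431)
2^8 = (2^4)^2 ≡ 16^2 = 256 ≡ 256 (mod 431)
2^16 = (2^8)^2 ≡ 256^2 = 65536 ≡ 24 (mod 431)
2^32 = (2^16)^2 ≡ 24^2 = 576 ≡ 145 (mod 431)
2^38 = 2^32 · 2^4 · 2^2 ≡ 145 · 16 · 4 ≡ 229 (mod 431).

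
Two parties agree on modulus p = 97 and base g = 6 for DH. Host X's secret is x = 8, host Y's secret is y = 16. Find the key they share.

61

Host X sends A = g^x mod p = 6^8 mod 97.
6^1 ≡ 6 (mod 97)
6^2 = (6^1)^2 ≡ 6^2 = 36 ≡ 36 (mod 97)
6^4 = (6^2)^2 ≡ 36^2 = 1296 ≡ 35 (mod 97)
6^8 = (6^4)^2 ≡ 35^2 = 1225 ≡ 61 (mod 97)
So A = 61. Host Y then computes K = A^y mod p = 61^16 mod 97.
61^1 ≡ 61 (mod 97)
61^2 = (61^1)^2 ≡ 61^2 = 3721 ≡ 35 (mod 97)
61^4 = (61^2)^2 ≡ 35^2 = 1225 ≡ 61 (mod 97)
61^8 = (61^4)^2 ≡ 61^2 = 3721 ≡ 35 (mod 97)
61^16 = (61^8)^2 ≡ 35^2 = 1225 ≡ 61 (mod 97)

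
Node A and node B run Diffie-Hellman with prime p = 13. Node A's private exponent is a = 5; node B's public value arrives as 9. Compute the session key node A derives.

Shared key K = 9^5 mod 13.
9^1 ≡ 9 (mod 13)
9^2 = (9^1)^2 ≡ 9^2 = 81 ≡ 3 (mod 13)
9^4 = (9^2)^2 ≡ 3^2 = 9 ≡ 9 (mod 13)
9^5 = 9^4 · 9^1 ≡ 9 · 9 ≡ 3 (mod 13).

3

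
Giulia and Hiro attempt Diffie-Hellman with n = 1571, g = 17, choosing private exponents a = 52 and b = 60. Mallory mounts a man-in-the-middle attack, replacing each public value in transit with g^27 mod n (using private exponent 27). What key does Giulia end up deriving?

762

Giulia receives Mallory's public value M = 17^27 mod 1571 instead of the honest one.
17^1 ≡ 17 (mod 1571)
17^2 = (17^1)^2 ≡ 17^2 = 289 ≡ 289 (mod 1571)
17^4 = (17^2)^2 ≡ 289^2 = 83521 ≡ 258 (mod 1571)
17^8 = (17^4)^2 ≡ 258^2 = 66564 ≡ 582 (mod 1571)
17^16 = (17^8)^2 ≡ 582^2 = 338724 ≡ 959 (mod 1571)
17^27 = 17^16 · 17^8 · 17^2 · 17^1 ≡ 959 · 582 · 289 · 17 ≡ 195 (mod 1571).
So M = 195. Giulia computes K = M^52 mod 1571.
195^1 ≡ 195 (mod 1571)
195^2 = (195^1)^2 ≡ 195^2 = 38025 ≡ 321 (mod 1571)
195^4 = (195^2)^2 ≡ 321^2 = 103041 ≡ 926 (mod 1571)
195^8 = (195^4)^2 ≡ 926^2 = 857476 ≡ 1281 (mod 1571)
195^16 = (195^8)^2 ≡ 1281^2 = 1640961 ≡ 837 (mod 1571)
195^32 = (195^16)^2 ≡ 837^2 = 700569 ≡ 1474 (mod 1571)
195^52 = 195^32 · 195^16 · 195^4 ≡ 1474 · 837 · 926 ≡ 762 (mod 1571).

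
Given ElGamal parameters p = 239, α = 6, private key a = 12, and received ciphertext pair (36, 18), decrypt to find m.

Shared mask s = c₁^a mod p = 36^12 mod 239.
36^1 ≡ 36 (mod 239)
36^2 = (36^1)^2 ≡ 36^2 = 1296 ≡ 101 (mod 239)
36^4 = (36^2)^2 ≡ 101^2 = 10201 ≡ 163 (mod 239)
36^8 = (36^4)^2 ≡ 163^2 = 26569 ≡ 40 (mod 239)
36^12 = 36^8 · 36^4 ≡ 40 · 163 ≡ 67 (mod 239).
So s = 67; s⁻¹ ≡ 132 (mod 239).
m = c₂ · s⁻¹ mod 239 = 18 · 132 mod 239 = 225.

225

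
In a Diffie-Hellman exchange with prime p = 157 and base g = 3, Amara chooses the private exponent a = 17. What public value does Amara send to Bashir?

127

Public value = 3^17 (mod 157).
3^1 ≡ 3 (mod 157)
3^2 = (3^1)^2 ≡ 3^2 = 9 ≡ 9 (mod 157)
3^4 = (3^2)^2 ≡ 9^2 = 81 ≡ 81 (mod 157)
3^8 = (3^4)^2 ≡ 81^2 = 6561 ≡ 124 (mod 157)
3^16 = (3^8)^2 ≡ 124^2 = 15376 ≡ 147 (mod 157)
3^17 = 3^16 · 3^1 ≡ 147 · 3 ≡ 127 (mod 157).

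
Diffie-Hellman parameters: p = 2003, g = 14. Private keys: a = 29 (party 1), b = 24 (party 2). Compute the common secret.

107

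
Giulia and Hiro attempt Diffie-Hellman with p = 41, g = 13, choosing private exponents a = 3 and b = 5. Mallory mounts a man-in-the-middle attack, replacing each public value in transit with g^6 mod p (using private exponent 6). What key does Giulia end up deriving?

Giulia receives Mallory's public value M = 13^6 mod 41 instead of the honest one.
13^1 ≡ 13 (mod 41)
13^2 = (13^1)^2 ≡ 13^2 = 169 ≡ 5 (mod 41)
13^4 = (13^2)^2 ≡ 5^2 = 25 ≡ 25 (mod 41)
13^6 = 13^4 · 13^2 ≡ 25 · 5 ≡ 2 (mod 41).
So M = 2. Giulia computes K = M^3 mod 41.
2^1 ≡ 2 (mod 41)
2^2 = (2^1)^2 ≡ 2^2 = 4 ≡ 4 (mod 41)
2^3 = 2^2 · 2^1 ≡ 4 · 2 ≡ 8 (mod 41).

8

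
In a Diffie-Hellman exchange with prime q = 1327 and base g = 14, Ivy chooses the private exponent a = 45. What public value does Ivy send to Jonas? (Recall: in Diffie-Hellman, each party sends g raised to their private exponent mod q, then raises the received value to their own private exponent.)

824

Public value = 14^45 mod 1327.
14^1 ≡ 14 (mod 1327)
14^2 = (14^1)^2 ≡ 14^2 = 196 ≡ 196 (mod 1327)
14^4 = (14^2)^2 ≡ 196^2 = 38416 ≡ 1260 (mod 1327)
14^8 = (14^4)^2 ≡ 1260^2 = 1587600 ≡ 508 (mod 1327)
14^16 = (14^8)^2 ≡ 508^2 = 258064 ≡ 626 (mod 1327)
14^32 = (14^16)^2 ≡ 626^2 = 391876 ≡ 411 (mod 1327)
14^45 = 14^32 · 14^8 · 14^4 · 14^1 ≡ 411 · 508 · 1260 · 14 ≡ 824 (mod 1327).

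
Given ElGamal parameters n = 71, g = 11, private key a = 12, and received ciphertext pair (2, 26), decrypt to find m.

Shared mask s = c₁^a mod n = 2^12 mod 71.
2^1 ≡ 2 (mod 71)
2^2 = (2^1)^2 ≡ 2^2 = 4 ≡ 4 (mod 71)
2^4 = (2^2)^2 ≡ 4^2 = 16 ≡ 16 (mod 71)
2^8 = (2^4)^2 ≡ 16^2 = 256 ≡ 43 (mod 71)
2^12 = 2^8 · 2^4 ≡ 43 · 16 ≡ 49 (mod 71).
So s = 49; s⁻¹ ≡ 29 (mod 71).
m = c₂ · s⁻¹ mod 71 = 26 · 29 mod 71 = 44.

44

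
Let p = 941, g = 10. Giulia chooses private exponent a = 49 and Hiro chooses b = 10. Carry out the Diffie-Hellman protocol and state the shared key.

Hiro sends B = g^b mod p = 10^10 mod 941.
10^1 ≡ 10 (mod 941)
10^2 = (10^1)^2 ≡ 10^2 = 100 ≡ 100 (mod 941)
10^4 = (10^2)^2 ≡ 100^2 = 10000 ≡ 590 (mod 941)
10^8 = (10^4)^2 ≡ 590^2 = 348100 ≡ 871 (mod 941)
10^10 = 10^8 · 10^2 ≡ 871 · 100 ≡ 528 (mod 941).
So B = 528. Giulia then computes K = B^a mod p = 528^49 mod 941.
528^1 ≡ 528 (mod 941)
528^2 = (528^1)^2 ≡ 528^2 = 278784 ≡ 248 (mod 941)
528^4 = (528^2)^2 ≡ 248^2 = 61504 ≡ 339 (mod 941)
528^8 = (528^4)^2 ≡ 339^2 = 114921 ≡ 119 (mod 941)
528^16 = (528^8)^2 ≡ 119^2 = 14161 ≡ 46 (mod 941)
528^32 = (528^16)^2 ≡ 46^2 = 2116 ≡ 234 (mod 941)
528^49 = 528^32 · 528^16 · 528^1 ≡ 234 · 46 · 528 ≡ 693 (mod 941).

693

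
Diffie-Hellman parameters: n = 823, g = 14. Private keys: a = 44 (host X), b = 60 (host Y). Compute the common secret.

480

Host Y sends B = g^b mod n = 14^60 mod 823.
14^1 ≡ 14 (mod 823)
14^2 = (14^1)^2 ≡ 14^2 = 196 ≡ 196 (mod 823)
14^4 = (14^2)^2 ≡ 196^2 = 38416 ≡ 558 (mod 823)
14^8 = (14^4)^2 ≡ 558^2 = 311364 ≡ 270 (mod 823)
14^16 = (14^8)^2 ≡ 270^2 = 72900 ≡ 476 (mod 823)
14^32 = (14^16)^2 ≡ 476^2 = 226576 ≡ 251 (mod 823)
14^60 = 14^32 · 14^16 · 14^8 · 14^4 ≡ 251 · 476 · 270 · 558 ≡ 607 (mod 823).
So B = 607. Host X then computes K = B^a mod n = 607^44 mod 823.
607^1 ≡ 607 (mod 823)
607^2 = (607^1)^2 ≡ 607^2 = 368449 ≡ 568 (mod 823)
607^4 = (607^2)^2 ≡ 568^2 = 322624 ≡ 8 (mod 823)
607^8 = (607^4)^2 ≡ 8^2 = 64 ≡ 64 (mod 823)
607^16 = (607^8)^2 ≡ 64^2 = 4096 ≡ 804 (mod 823)
607^32 = (607^16)^2 ≡ 804^2 = 646416 ≡ 361 (mod 823)
607^44 = 607^32 · 607^8 · 607^4 ≡ 361 · 64 · 8 ≡ 480 (mod 823).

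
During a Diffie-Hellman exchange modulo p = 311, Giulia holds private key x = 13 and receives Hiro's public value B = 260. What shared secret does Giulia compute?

195

Shared key K = 260^13 mod 311.
260^1 ≡ 260 (mod 311)
260^2 = (260^1)^2 ≡ 260^2 = 67600 ≡ 113 (mod 311)
260^4 = (260^2)^2 ≡ 113^2 = 12769 ≡ 18 (mod 311)
260^8 = (260^4)^2 ≡ 18^2 = 324 ≡ 13 (mod 311)
260^13 = 260^8 · 260^4 · 260^1 ≡ 13 · 18 · 260 ≡ 195 (mod 311).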